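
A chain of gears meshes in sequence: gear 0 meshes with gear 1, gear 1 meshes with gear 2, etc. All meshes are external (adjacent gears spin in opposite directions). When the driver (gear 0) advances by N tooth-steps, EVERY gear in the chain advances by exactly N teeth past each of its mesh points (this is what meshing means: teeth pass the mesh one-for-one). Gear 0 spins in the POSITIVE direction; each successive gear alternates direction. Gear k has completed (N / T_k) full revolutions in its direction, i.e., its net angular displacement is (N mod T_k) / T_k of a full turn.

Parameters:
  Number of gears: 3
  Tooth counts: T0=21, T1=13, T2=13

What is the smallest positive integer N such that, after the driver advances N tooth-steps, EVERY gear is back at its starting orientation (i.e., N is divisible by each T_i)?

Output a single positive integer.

Gear k returns to start when N is a multiple of T_k.
All gears at start simultaneously when N is a common multiple of [21, 13, 13]; the smallest such N is lcm(21, 13, 13).
Start: lcm = T0 = 21
Fold in T1=13: gcd(21, 13) = 1; lcm(21, 13) = 21 * 13 / 1 = 273 / 1 = 273
Fold in T2=13: gcd(273, 13) = 13; lcm(273, 13) = 273 * 13 / 13 = 3549 / 13 = 273
Full cycle length = 273

Answer: 273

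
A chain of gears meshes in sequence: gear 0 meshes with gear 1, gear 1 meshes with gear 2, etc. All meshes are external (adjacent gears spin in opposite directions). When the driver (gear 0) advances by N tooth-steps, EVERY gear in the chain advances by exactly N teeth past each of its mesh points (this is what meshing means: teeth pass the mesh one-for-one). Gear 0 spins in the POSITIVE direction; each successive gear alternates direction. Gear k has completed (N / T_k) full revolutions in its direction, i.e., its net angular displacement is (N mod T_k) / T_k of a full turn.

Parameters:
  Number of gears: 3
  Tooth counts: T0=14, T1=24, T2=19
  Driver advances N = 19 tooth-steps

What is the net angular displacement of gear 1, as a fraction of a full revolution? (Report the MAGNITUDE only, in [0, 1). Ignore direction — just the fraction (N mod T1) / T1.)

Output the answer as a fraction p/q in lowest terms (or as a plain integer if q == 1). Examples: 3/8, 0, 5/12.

Chain of 3 gears, tooth counts: [14, 24, 19]
  gear 0: T0=14, direction=positive, advance = 19 mod 14 = 5 teeth = 5/14 turn
  gear 1: T1=24, direction=negative, advance = 19 mod 24 = 19 teeth = 19/24 turn
  gear 2: T2=19, direction=positive, advance = 19 mod 19 = 0 teeth = 0/19 turn
Gear 1: 19 mod 24 = 19
Fraction = 19 / 24 = 19/24 (gcd(19,24)=1) = 19/24

Answer: 19/24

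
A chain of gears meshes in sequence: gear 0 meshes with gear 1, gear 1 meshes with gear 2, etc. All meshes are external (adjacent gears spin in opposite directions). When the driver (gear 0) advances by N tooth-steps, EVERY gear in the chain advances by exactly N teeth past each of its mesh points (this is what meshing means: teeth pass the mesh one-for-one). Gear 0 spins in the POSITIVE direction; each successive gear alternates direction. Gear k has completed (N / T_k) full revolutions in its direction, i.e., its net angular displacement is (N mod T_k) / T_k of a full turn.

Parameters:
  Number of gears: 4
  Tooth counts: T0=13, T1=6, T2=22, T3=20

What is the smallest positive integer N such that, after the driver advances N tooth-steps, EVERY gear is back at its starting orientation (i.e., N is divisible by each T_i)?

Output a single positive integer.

Gear k returns to start when N is a multiple of T_k.
All gears at start simultaneously when N is a common multiple of [13, 6, 22, 20]; the smallest such N is lcm(13, 6, 22, 20).
Start: lcm = T0 = 13
Fold in T1=6: gcd(13, 6) = 1; lcm(13, 6) = 13 * 6 / 1 = 78 / 1 = 78
Fold in T2=22: gcd(78, 22) = 2; lcm(78, 22) = 78 * 22 / 2 = 1716 / 2 = 858
Fold in T3=20: gcd(858, 20) = 2; lcm(858, 20) = 858 * 20 / 2 = 17160 / 2 = 8580
Full cycle length = 8580

Answer: 8580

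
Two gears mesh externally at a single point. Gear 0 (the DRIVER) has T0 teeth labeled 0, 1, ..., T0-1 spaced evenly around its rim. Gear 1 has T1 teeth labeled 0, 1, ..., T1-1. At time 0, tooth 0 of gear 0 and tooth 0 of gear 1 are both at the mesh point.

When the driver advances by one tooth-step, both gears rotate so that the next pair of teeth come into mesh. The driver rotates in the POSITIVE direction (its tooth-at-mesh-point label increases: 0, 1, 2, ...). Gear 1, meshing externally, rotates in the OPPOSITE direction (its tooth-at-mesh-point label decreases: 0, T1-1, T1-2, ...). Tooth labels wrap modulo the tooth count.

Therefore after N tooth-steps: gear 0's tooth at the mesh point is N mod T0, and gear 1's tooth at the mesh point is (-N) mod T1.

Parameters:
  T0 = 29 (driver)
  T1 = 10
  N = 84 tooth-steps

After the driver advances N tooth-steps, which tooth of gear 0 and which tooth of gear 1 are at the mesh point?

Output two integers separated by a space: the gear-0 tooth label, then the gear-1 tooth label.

Answer: 26 6

Derivation:
Gear 0 (driver, T0=29): tooth at mesh = N mod T0
  84 = 2 * 29 + 26, so 84 mod 29 = 26
  gear 0 tooth = 26
Gear 1 (driven, T1=10): tooth at mesh = (-N) mod T1
  84 = 8 * 10 + 4, so 84 mod 10 = 4
  (-84) mod 10 = (-4) mod 10 = 10 - 4 = 6
Mesh after 84 steps: gear-0 tooth 26 meets gear-1 tooth 6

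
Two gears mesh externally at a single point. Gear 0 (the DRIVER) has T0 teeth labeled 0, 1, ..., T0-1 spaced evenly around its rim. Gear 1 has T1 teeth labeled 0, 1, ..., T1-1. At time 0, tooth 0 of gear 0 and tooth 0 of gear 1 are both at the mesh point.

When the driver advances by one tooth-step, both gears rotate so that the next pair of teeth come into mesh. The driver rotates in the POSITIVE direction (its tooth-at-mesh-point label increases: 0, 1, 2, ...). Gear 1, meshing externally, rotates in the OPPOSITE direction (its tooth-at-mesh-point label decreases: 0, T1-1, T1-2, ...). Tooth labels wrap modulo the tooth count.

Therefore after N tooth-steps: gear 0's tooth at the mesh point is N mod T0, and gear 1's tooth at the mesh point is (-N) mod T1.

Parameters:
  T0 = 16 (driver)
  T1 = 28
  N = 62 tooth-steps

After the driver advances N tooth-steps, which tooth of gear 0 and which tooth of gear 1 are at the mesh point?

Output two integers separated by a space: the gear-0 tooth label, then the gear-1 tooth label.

Gear 0 (driver, T0=16): tooth at mesh = N mod T0
  62 = 3 * 16 + 14, so 62 mod 16 = 14
  gear 0 tooth = 14
Gear 1 (driven, T1=28): tooth at mesh = (-N) mod T1
  62 = 2 * 28 + 6, so 62 mod 28 = 6
  (-62) mod 28 = (-6) mod 28 = 28 - 6 = 22
Mesh after 62 steps: gear-0 tooth 14 meets gear-1 tooth 22

Answer: 14 22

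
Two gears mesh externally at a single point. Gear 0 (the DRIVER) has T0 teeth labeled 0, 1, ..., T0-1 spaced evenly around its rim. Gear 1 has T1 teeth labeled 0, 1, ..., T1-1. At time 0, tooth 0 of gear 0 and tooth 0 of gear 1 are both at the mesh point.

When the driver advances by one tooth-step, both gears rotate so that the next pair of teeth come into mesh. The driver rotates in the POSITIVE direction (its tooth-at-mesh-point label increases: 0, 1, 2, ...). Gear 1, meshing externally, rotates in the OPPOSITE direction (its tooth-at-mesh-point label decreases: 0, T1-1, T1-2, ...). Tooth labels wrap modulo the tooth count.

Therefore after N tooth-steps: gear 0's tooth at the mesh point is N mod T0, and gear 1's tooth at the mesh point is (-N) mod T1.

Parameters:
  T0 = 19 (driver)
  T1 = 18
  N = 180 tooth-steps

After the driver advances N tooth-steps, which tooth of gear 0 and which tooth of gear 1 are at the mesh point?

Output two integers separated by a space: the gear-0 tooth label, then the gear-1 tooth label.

Gear 0 (driver, T0=19): tooth at mesh = N mod T0
  180 = 9 * 19 + 9, so 180 mod 19 = 9
  gear 0 tooth = 9
Gear 1 (driven, T1=18): tooth at mesh = (-N) mod T1
  180 = 10 * 18 + 0, so 180 mod 18 = 0
  (-180) mod 18 = 0
Mesh after 180 steps: gear-0 tooth 9 meets gear-1 tooth 0

Answer: 9 0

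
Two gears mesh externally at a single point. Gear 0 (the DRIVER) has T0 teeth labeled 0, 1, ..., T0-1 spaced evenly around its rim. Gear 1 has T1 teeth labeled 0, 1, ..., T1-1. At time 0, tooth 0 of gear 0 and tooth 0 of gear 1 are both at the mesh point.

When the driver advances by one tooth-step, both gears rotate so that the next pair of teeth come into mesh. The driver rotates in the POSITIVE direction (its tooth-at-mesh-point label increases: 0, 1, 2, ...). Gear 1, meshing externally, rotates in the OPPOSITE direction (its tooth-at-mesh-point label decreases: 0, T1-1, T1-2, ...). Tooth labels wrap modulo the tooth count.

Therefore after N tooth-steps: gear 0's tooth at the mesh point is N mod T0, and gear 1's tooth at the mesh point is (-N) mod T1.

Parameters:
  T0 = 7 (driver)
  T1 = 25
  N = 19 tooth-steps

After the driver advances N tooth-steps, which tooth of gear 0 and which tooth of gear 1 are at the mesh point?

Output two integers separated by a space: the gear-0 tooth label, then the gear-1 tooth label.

Answer: 5 6

Derivation:
Gear 0 (driver, T0=7): tooth at mesh = N mod T0
  19 = 2 * 7 + 5, so 19 mod 7 = 5
  gear 0 tooth = 5
Gear 1 (driven, T1=25): tooth at mesh = (-N) mod T1
  19 = 0 * 25 + 19, so 19 mod 25 = 19
  (-19) mod 25 = (-19) mod 25 = 25 - 19 = 6
Mesh after 19 steps: gear-0 tooth 5 meets gear-1 tooth 6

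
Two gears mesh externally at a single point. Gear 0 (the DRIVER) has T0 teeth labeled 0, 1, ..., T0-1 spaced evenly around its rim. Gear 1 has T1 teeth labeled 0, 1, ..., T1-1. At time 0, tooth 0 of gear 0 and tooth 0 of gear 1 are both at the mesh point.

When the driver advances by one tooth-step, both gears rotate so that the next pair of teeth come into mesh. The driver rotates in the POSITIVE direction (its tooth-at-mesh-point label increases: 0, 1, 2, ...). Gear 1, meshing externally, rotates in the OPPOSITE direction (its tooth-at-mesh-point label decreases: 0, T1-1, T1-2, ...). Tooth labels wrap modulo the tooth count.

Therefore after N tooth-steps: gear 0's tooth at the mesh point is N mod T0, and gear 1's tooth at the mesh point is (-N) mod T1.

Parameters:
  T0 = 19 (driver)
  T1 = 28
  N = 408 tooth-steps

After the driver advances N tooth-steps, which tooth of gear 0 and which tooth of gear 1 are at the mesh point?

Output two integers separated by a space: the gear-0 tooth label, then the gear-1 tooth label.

Answer: 9 12

Derivation:
Gear 0 (driver, T0=19): tooth at mesh = N mod T0
  408 = 21 * 19 + 9, so 408 mod 19 = 9
  gear 0 tooth = 9
Gear 1 (driven, T1=28): tooth at mesh = (-N) mod T1
  408 = 14 * 28 + 16, so 408 mod 28 = 16
  (-408) mod 28 = (-16) mod 28 = 28 - 16 = 12
Mesh after 408 steps: gear-0 tooth 9 meets gear-1 tooth 12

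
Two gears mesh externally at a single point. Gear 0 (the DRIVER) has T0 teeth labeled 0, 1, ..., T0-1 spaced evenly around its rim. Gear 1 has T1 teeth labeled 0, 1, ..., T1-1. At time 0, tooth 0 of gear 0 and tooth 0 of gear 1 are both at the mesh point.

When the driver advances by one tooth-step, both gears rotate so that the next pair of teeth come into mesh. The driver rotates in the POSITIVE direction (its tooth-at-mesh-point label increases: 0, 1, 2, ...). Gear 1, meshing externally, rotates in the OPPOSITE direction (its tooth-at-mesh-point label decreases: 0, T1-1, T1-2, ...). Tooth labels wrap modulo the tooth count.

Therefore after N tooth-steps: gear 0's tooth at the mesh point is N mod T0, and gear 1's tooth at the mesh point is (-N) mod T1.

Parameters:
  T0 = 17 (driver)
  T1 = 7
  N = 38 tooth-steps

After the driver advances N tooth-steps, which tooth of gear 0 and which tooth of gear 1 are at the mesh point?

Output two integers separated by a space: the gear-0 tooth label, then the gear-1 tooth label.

Answer: 4 4

Derivation:
Gear 0 (driver, T0=17): tooth at mesh = N mod T0
  38 = 2 * 17 + 4, so 38 mod 17 = 4
  gear 0 tooth = 4
Gear 1 (driven, T1=7): tooth at mesh = (-N) mod T1
  38 = 5 * 7 + 3, so 38 mod 7 = 3
  (-38) mod 7 = (-3) mod 7 = 7 - 3 = 4
Mesh after 38 steps: gear-0 tooth 4 meets gear-1 tooth 4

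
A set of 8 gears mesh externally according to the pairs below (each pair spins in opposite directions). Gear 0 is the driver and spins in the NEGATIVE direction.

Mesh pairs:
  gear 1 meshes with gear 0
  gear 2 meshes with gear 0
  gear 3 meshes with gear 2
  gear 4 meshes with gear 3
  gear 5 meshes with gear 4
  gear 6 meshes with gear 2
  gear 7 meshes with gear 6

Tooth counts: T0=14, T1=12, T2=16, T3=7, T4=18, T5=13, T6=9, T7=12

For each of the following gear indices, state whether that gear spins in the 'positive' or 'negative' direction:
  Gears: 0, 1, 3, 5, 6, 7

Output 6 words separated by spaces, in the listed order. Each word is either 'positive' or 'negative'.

Gear 0 (driver): negative (depth 0)
  gear 1: meshes with gear 0 -> depth 1 -> positive (opposite of gear 0)
  gear 2: meshes with gear 0 -> depth 1 -> positive (opposite of gear 0)
  gear 3: meshes with gear 2 -> depth 2 -> negative (opposite of gear 2)
  gear 4: meshes with gear 3 -> depth 3 -> positive (opposite of gear 3)
  gear 5: meshes with gear 4 -> depth 4 -> negative (opposite of gear 4)
  gear 6: meshes with gear 2 -> depth 2 -> negative (opposite of gear 2)
  gear 7: meshes with gear 6 -> depth 3 -> positive (opposite of gear 6)
Queried indices 0, 1, 3, 5, 6, 7 -> negative, positive, negative, negative, negative, positive

Answer: negative positive negative negative negative positive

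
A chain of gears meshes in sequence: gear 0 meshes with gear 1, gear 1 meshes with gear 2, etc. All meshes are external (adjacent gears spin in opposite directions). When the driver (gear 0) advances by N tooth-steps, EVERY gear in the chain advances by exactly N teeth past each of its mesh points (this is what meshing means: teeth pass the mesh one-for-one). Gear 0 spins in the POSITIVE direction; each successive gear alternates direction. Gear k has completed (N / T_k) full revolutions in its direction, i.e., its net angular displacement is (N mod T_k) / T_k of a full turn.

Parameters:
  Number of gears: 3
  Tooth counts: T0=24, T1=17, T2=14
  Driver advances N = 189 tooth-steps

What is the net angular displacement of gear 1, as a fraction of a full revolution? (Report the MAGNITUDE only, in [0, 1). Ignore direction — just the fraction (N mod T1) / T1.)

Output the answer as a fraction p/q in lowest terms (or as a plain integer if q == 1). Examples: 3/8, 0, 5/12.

Answer: 2/17

Derivation:
Chain of 3 gears, tooth counts: [24, 17, 14]
  gear 0: T0=24, direction=positive, advance = 189 mod 24 = 21 teeth = 21/24 turn
  gear 1: T1=17, direction=negative, advance = 189 mod 17 = 2 teeth = 2/17 turn
  gear 2: T2=14, direction=positive, advance = 189 mod 14 = 7 teeth = 7/14 turn
Gear 1: 189 mod 17 = 2
Fraction = 2 / 17 = 2/17 (gcd(2,17)=1) = 2/17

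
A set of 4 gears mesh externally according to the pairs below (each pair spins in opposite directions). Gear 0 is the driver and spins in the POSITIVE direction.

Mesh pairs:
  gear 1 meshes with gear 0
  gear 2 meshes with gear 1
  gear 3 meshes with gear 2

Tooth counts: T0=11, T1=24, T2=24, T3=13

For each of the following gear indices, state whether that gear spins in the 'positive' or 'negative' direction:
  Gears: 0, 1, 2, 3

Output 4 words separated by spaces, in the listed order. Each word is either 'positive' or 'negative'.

Answer: positive negative positive negative

Derivation:
Gear 0 (driver): positive (depth 0)
  gear 1: meshes with gear 0 -> depth 1 -> negative (opposite of gear 0)
  gear 2: meshes with gear 1 -> depth 2 -> positive (opposite of gear 1)
  gear 3: meshes with gear 2 -> depth 3 -> negative (opposite of gear 2)
Queried indices 0, 1, 2, 3 -> positive, negative, positive, negative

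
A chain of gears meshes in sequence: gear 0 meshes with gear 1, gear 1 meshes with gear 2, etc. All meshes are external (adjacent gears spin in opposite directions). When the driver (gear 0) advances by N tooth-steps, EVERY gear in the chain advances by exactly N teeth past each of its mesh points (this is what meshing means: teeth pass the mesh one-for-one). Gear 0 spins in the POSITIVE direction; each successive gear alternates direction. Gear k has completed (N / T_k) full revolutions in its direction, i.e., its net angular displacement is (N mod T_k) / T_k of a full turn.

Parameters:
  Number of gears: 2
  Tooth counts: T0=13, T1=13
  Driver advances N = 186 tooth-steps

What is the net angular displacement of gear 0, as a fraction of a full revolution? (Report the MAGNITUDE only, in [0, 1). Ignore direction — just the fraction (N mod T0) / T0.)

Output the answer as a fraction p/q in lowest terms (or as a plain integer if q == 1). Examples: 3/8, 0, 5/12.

Chain of 2 gears, tooth counts: [13, 13]
  gear 0: T0=13, direction=positive, advance = 186 mod 13 = 4 teeth = 4/13 turn
  gear 1: T1=13, direction=negative, advance = 186 mod 13 = 4 teeth = 4/13 turn
Gear 0: 186 mod 13 = 4
Fraction = 4 / 13 = 4/13 (gcd(4,13)=1) = 4/13

Answer: 4/13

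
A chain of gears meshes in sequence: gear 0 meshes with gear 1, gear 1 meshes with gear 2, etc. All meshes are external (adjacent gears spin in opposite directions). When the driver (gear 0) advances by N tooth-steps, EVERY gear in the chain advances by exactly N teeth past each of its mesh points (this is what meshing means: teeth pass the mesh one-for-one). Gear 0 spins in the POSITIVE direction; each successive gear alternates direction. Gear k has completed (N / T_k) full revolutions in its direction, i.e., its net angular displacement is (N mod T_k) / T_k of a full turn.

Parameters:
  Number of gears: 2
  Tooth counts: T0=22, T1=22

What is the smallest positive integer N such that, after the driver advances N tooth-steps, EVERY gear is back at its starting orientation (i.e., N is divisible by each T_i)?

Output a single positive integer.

Answer: 22

Derivation:
Gear k returns to start when N is a multiple of T_k.
All gears at start simultaneously when N is a common multiple of [22, 22]; the smallest such N is lcm(22, 22).
Start: lcm = T0 = 22
Fold in T1=22: gcd(22, 22) = 22; lcm(22, 22) = 22 * 22 / 22 = 484 / 22 = 22
Full cycle length = 22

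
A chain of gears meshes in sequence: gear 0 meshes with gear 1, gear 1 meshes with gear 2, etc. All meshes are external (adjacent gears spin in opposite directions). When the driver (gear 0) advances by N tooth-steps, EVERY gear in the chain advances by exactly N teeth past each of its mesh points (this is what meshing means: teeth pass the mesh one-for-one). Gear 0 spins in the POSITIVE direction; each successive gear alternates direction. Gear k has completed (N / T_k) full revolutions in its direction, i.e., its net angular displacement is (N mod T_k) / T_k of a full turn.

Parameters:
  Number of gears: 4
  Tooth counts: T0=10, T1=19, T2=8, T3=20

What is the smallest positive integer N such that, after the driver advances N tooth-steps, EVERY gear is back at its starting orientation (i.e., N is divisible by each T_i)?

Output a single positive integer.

Answer: 760

Derivation:
Gear k returns to start when N is a multiple of T_k.
All gears at start simultaneously when N is a common multiple of [10, 19, 8, 20]; the smallest such N is lcm(10, 19, 8, 20).
Start: lcm = T0 = 10
Fold in T1=19: gcd(10, 19) = 1; lcm(10, 19) = 10 * 19 / 1 = 190 / 1 = 190
Fold in T2=8: gcd(190, 8) = 2; lcm(190, 8) = 190 * 8 / 2 = 1520 / 2 = 760
Fold in T3=20: gcd(760, 20) = 20; lcm(760, 20) = 760 * 20 / 20 = 15200 / 20 = 760
Full cycle length = 760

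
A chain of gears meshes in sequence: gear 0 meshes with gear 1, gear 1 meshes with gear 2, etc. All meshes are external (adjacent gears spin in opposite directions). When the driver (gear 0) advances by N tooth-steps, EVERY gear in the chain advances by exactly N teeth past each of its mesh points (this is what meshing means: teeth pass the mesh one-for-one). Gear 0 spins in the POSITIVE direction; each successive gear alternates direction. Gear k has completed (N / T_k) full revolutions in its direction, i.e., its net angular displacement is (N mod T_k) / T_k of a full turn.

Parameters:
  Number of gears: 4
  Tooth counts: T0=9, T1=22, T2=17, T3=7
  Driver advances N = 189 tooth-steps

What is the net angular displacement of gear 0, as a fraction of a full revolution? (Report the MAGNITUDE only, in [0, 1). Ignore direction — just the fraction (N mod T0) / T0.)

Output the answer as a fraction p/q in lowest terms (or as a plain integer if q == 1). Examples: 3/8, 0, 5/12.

Answer: 0

Derivation:
Chain of 4 gears, tooth counts: [9, 22, 17, 7]
  gear 0: T0=9, direction=positive, advance = 189 mod 9 = 0 teeth = 0/9 turn
  gear 1: T1=22, direction=negative, advance = 189 mod 22 = 13 teeth = 13/22 turn
  gear 2: T2=17, direction=positive, advance = 189 mod 17 = 2 teeth = 2/17 turn
  gear 3: T3=7, direction=negative, advance = 189 mod 7 = 0 teeth = 0/7 turn
Gear 0: 189 mod 9 = 0
Fraction = 0 / 9 = 0/1 (gcd(0,9)=9) = 0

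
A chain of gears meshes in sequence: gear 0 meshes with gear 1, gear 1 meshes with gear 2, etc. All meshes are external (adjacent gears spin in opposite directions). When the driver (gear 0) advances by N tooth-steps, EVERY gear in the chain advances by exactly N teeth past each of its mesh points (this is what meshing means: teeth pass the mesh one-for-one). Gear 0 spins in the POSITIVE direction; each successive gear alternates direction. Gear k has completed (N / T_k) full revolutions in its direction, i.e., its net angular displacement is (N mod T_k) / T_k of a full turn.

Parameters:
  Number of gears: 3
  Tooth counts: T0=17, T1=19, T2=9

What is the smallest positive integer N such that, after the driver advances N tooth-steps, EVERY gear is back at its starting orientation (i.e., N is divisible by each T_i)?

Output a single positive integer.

Gear k returns to start when N is a multiple of T_k.
All gears at start simultaneously when N is a common multiple of [17, 19, 9]; the smallest such N is lcm(17, 19, 9).
Start: lcm = T0 = 17
Fold in T1=19: gcd(17, 19) = 1; lcm(17, 19) = 17 * 19 / 1 = 323 / 1 = 323
Fold in T2=9: gcd(323, 9) = 1; lcm(323, 9) = 323 * 9 / 1 = 2907 / 1 = 2907
Full cycle length = 2907

Answer: 2907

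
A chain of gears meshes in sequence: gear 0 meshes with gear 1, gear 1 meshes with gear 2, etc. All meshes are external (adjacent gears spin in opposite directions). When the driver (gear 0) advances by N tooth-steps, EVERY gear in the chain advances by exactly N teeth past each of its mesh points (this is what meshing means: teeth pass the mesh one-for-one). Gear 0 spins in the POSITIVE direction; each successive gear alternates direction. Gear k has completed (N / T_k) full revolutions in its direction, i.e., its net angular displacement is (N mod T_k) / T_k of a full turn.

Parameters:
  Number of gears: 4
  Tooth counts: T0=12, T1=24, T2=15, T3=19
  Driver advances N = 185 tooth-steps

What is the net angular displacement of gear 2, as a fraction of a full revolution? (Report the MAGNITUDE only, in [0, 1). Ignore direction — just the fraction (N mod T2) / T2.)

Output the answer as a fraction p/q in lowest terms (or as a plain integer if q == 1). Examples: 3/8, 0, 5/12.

Chain of 4 gears, tooth counts: [12, 24, 15, 19]
  gear 0: T0=12, direction=positive, advance = 185 mod 12 = 5 teeth = 5/12 turn
  gear 1: T1=24, direction=negative, advance = 185 mod 24 = 17 teeth = 17/24 turn
  gear 2: T2=15, direction=positive, advance = 185 mod 15 = 5 teeth = 5/15 turn
  gear 3: T3=19, direction=negative, advance = 185 mod 19 = 14 teeth = 14/19 turn
Gear 2: 185 mod 15 = 5
Fraction = 5 / 15 = 1/3 (gcd(5,15)=5) = 1/3

Answer: 1/3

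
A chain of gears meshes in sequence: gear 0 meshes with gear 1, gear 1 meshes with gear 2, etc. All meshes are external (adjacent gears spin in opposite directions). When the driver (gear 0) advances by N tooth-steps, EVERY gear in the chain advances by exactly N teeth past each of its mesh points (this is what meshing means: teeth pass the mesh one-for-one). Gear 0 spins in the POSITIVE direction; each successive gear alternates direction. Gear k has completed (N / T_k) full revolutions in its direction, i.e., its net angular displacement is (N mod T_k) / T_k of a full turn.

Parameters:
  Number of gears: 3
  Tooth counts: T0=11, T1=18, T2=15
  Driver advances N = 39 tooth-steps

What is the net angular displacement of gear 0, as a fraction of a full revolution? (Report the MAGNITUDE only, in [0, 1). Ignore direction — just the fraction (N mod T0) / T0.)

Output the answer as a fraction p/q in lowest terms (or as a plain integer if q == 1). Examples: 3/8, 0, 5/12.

Chain of 3 gears, tooth counts: [11, 18, 15]
  gear 0: T0=11, direction=positive, advance = 39 mod 11 = 6 teeth = 6/11 turn
  gear 1: T1=18, direction=negative, advance = 39 mod 18 = 3 teeth = 3/18 turn
  gear 2: T2=15, direction=positive, advance = 39 mod 15 = 9 teeth = 9/15 turn
Gear 0: 39 mod 11 = 6
Fraction = 6 / 11 = 6/11 (gcd(6,11)=1) = 6/11

Answer: 6/11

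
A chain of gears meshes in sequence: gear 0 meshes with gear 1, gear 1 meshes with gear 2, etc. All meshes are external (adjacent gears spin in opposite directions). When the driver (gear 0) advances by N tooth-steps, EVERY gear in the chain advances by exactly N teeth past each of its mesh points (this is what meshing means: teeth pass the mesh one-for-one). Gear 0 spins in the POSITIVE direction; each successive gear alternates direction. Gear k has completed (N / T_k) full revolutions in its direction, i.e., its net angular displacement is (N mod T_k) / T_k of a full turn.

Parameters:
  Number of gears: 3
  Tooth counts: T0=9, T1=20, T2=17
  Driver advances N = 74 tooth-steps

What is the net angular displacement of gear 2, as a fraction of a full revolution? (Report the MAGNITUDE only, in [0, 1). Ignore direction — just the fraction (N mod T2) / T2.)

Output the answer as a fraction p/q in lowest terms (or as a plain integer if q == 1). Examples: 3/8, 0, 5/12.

Answer: 6/17

Derivation:
Chain of 3 gears, tooth counts: [9, 20, 17]
  gear 0: T0=9, direction=positive, advance = 74 mod 9 = 2 teeth = 2/9 turn
  gear 1: T1=20, direction=negative, advance = 74 mod 20 = 14 teeth = 14/20 turn
  gear 2: T2=17, direction=positive, advance = 74 mod 17 = 6 teeth = 6/17 turn
Gear 2: 74 mod 17 = 6
Fraction = 6 / 17 = 6/17 (gcd(6,17)=1) = 6/17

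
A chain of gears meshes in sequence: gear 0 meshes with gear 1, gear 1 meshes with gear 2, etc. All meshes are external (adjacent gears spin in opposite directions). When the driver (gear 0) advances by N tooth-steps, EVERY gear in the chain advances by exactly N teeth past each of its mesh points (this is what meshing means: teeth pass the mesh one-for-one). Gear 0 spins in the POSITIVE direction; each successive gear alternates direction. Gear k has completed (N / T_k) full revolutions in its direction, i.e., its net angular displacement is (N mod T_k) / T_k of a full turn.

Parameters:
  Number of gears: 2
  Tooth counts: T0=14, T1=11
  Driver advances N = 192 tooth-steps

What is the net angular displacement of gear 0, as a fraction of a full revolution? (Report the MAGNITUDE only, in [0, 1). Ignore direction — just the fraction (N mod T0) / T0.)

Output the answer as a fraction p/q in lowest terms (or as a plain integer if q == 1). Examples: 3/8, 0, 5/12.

Chain of 2 gears, tooth counts: [14, 11]
  gear 0: T0=14, direction=positive, advance = 192 mod 14 = 10 teeth = 10/14 turn
  gear 1: T1=11, direction=negative, advance = 192 mod 11 = 5 teeth = 5/11 turn
Gear 0: 192 mod 14 = 10
Fraction = 10 / 14 = 5/7 (gcd(10,14)=2) = 5/7

Answer: 5/7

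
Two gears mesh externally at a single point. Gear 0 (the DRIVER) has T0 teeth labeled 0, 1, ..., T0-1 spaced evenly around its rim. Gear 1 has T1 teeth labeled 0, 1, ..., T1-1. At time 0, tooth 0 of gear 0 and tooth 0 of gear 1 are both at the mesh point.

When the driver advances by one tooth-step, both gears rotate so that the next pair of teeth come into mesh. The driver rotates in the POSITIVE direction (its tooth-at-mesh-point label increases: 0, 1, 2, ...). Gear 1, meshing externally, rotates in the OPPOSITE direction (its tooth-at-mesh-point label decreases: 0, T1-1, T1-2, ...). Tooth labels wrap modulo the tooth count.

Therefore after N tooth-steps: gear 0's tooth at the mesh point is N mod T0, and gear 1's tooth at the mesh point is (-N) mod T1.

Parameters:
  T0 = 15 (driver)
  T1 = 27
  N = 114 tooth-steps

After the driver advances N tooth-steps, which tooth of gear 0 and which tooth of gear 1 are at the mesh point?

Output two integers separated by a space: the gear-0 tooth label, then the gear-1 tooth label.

Gear 0 (driver, T0=15): tooth at mesh = N mod T0
  114 = 7 * 15 + 9, so 114 mod 15 = 9
  gear 0 tooth = 9
Gear 1 (driven, T1=27): tooth at mesh = (-N) mod T1
  114 = 4 * 27 + 6, so 114 mod 27 = 6
  (-114) mod 27 = (-6) mod 27 = 27 - 6 = 21
Mesh after 114 steps: gear-0 tooth 9 meets gear-1 tooth 21

Answer: 9 21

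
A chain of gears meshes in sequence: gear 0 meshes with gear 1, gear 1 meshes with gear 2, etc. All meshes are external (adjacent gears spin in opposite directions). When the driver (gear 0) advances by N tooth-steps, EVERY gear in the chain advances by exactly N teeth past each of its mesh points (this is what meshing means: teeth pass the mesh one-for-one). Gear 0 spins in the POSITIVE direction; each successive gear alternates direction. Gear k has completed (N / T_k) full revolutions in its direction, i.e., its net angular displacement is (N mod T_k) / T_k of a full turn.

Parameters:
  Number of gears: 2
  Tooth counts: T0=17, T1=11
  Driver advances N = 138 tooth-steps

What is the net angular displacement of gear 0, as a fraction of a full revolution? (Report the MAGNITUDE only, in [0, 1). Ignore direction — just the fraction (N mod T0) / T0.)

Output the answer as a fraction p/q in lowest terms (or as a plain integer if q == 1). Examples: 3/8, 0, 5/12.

Answer: 2/17

Derivation:
Chain of 2 gears, tooth counts: [17, 11]
  gear 0: T0=17, direction=positive, advance = 138 mod 17 = 2 teeth = 2/17 turn
  gear 1: T1=11, direction=negative, advance = 138 mod 11 = 6 teeth = 6/11 turn
Gear 0: 138 mod 17 = 2
Fraction = 2 / 17 = 2/17 (gcd(2,17)=1) = 2/17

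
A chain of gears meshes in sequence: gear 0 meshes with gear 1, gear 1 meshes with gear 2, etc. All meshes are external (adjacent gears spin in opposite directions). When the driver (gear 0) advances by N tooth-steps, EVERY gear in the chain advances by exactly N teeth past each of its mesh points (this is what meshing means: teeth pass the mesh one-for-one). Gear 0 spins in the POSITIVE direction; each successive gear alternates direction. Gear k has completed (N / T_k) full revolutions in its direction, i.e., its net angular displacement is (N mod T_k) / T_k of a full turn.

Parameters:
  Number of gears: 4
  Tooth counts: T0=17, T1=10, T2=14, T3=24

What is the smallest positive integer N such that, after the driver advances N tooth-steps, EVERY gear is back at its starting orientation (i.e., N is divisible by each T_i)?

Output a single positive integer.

Answer: 14280

Derivation:
Gear k returns to start when N is a multiple of T_k.
All gears at start simultaneously when N is a common multiple of [17, 10, 14, 24]; the smallest such N is lcm(17, 10, 14, 24).
Start: lcm = T0 = 17
Fold in T1=10: gcd(17, 10) = 1; lcm(17, 10) = 17 * 10 / 1 = 170 / 1 = 170
Fold in T2=14: gcd(170, 14) = 2; lcm(170, 14) = 170 * 14 / 2 = 2380 / 2 = 1190
Fold in T3=24: gcd(1190, 24) = 2; lcm(1190, 24) = 1190 * 24 / 2 = 28560 / 2 = 14280
Full cycle length = 14280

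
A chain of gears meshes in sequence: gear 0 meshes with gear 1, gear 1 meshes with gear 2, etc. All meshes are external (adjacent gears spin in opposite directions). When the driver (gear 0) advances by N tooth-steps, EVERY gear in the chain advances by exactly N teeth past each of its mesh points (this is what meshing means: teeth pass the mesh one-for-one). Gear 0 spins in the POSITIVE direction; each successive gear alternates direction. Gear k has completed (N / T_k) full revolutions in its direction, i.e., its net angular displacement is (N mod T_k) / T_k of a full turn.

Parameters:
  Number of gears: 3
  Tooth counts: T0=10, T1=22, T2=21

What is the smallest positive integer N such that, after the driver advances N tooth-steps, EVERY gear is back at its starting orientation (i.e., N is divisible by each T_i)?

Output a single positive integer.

Gear k returns to start when N is a multiple of T_k.
All gears at start simultaneously when N is a common multiple of [10, 22, 21]; the smallest such N is lcm(10, 22, 21).
Start: lcm = T0 = 10
Fold in T1=22: gcd(10, 22) = 2; lcm(10, 22) = 10 * 22 / 2 = 220 / 2 = 110
Fold in T2=21: gcd(110, 21) = 1; lcm(110, 21) = 110 * 21 / 1 = 2310 / 1 = 2310
Full cycle length = 2310

Answer: 2310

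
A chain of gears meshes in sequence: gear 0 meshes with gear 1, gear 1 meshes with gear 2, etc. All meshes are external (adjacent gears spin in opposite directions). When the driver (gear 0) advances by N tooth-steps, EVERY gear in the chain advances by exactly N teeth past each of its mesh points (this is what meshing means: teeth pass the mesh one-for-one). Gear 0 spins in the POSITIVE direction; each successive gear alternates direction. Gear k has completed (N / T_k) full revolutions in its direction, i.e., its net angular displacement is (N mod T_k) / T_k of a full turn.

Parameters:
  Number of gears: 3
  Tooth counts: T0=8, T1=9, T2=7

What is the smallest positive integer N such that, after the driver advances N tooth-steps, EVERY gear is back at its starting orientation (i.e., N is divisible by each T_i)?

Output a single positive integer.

Answer: 504

Derivation:
Gear k returns to start when N is a multiple of T_k.
All gears at start simultaneously when N is a common multiple of [8, 9, 7]; the smallest such N is lcm(8, 9, 7).
Start: lcm = T0 = 8
Fold in T1=9: gcd(8, 9) = 1; lcm(8, 9) = 8 * 9 / 1 = 72 / 1 = 72
Fold in T2=7: gcd(72, 7) = 1; lcm(72, 7) = 72 * 7 / 1 = 504 / 1 = 504
Full cycle length = 504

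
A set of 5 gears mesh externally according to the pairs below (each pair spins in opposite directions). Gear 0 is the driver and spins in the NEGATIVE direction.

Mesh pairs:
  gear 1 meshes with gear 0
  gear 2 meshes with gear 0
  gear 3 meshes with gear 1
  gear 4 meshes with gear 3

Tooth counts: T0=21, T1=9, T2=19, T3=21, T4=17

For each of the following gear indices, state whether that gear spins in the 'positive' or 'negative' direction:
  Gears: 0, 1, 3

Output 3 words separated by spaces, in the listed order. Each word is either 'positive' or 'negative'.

Gear 0 (driver): negative (depth 0)
  gear 1: meshes with gear 0 -> depth 1 -> positive (opposite of gear 0)
  gear 2: meshes with gear 0 -> depth 1 -> positive (opposite of gear 0)
  gear 3: meshes with gear 1 -> depth 2 -> negative (opposite of gear 1)
  gear 4: meshes with gear 3 -> depth 3 -> positive (opposite of gear 3)
Queried indices 0, 1, 3 -> negative, positive, negative

Answer: negative positive negative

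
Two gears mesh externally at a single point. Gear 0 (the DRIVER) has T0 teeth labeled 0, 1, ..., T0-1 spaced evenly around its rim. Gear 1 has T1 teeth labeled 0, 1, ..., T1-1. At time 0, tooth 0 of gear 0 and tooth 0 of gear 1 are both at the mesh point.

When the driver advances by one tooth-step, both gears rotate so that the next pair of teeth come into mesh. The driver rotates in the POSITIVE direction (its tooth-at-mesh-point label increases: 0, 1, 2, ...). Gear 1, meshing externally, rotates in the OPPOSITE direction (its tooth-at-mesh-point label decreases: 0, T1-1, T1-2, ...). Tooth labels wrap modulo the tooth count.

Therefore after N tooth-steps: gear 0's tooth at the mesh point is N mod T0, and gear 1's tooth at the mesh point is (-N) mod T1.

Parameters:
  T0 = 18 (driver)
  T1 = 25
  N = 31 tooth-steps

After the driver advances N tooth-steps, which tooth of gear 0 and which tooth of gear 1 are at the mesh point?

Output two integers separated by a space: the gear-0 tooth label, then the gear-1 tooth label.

Answer: 13 19

Derivation:
Gear 0 (driver, T0=18): tooth at mesh = N mod T0
  31 = 1 * 18 + 13, so 31 mod 18 = 13
  gear 0 tooth = 13
Gear 1 (driven, T1=25): tooth at mesh = (-N) mod T1
  31 = 1 * 25 + 6, so 31 mod 25 = 6
  (-31) mod 25 = (-6) mod 25 = 25 - 6 = 19
Mesh after 31 steps: gear-0 tooth 13 meets gear-1 tooth 19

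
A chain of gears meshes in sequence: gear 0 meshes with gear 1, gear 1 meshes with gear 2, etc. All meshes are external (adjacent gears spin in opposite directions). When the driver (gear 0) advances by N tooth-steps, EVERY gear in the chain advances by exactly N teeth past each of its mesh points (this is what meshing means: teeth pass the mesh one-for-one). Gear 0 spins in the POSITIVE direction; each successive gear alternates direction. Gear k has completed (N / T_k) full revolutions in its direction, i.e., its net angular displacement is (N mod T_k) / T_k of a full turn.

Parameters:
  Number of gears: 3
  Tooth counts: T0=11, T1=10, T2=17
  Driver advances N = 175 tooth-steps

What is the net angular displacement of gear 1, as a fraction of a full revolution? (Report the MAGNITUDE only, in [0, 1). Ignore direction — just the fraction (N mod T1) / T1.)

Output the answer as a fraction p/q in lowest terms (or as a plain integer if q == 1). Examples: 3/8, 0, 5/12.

Answer: 1/2

Derivation:
Chain of 3 gears, tooth counts: [11, 10, 17]
  gear 0: T0=11, direction=positive, advance = 175 mod 11 = 10 teeth = 10/11 turn
  gear 1: T1=10, direction=negative, advance = 175 mod 10 = 5 teeth = 5/10 turn
  gear 2: T2=17, direction=positive, advance = 175 mod 17 = 5 teeth = 5/17 turn
Gear 1: 175 mod 10 = 5
Fraction = 5 / 10 = 1/2 (gcd(5,10)=5) = 1/2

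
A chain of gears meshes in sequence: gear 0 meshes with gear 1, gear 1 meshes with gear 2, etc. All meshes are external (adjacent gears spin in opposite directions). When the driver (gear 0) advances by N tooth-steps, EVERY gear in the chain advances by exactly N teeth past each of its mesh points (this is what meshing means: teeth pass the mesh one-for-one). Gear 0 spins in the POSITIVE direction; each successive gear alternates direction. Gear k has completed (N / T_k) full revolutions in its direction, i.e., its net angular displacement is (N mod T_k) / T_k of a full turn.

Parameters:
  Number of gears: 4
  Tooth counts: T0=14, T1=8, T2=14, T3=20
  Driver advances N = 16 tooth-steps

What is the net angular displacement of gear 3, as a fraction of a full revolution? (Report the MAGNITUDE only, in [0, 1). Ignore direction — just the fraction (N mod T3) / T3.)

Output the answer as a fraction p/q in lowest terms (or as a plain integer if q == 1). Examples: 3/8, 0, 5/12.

Chain of 4 gears, tooth counts: [14, 8, 14, 20]
  gear 0: T0=14, direction=positive, advance = 16 mod 14 = 2 teeth = 2/14 turn
  gear 1: T1=8, direction=negative, advance = 16 mod 8 = 0 teeth = 0/8 turn
  gear 2: T2=14, direction=positive, advance = 16 mod 14 = 2 teeth = 2/14 turn
  gear 3: T3=20, direction=negative, advance = 16 mod 20 = 16 teeth = 16/20 turn
Gear 3: 16 mod 20 = 16
Fraction = 16 / 20 = 4/5 (gcd(16,20)=4) = 4/5

Answer: 4/5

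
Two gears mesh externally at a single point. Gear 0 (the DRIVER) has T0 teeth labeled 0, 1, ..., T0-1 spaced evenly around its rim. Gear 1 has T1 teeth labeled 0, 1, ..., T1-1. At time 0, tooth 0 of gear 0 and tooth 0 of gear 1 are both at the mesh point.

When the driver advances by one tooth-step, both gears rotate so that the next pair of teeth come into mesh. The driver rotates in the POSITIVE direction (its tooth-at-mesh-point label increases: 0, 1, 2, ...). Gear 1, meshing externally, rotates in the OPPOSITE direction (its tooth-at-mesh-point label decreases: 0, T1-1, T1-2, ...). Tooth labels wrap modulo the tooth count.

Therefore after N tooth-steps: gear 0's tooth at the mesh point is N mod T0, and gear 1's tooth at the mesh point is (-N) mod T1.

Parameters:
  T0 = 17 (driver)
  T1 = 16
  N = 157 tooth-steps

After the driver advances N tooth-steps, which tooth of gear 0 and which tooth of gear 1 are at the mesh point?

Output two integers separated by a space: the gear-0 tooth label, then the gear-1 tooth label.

Gear 0 (driver, T0=17): tooth at mesh = N mod T0
  157 = 9 * 17 + 4, so 157 mod 17 = 4
  gear 0 tooth = 4
Gear 1 (driven, T1=16): tooth at mesh = (-N) mod T1
  157 = 9 * 16 + 13, so 157 mod 16 = 13
  (-157) mod 16 = (-13) mod 16 = 16 - 13 = 3
Mesh after 157 steps: gear-0 tooth 4 meets gear-1 tooth 3

Answer: 4 3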